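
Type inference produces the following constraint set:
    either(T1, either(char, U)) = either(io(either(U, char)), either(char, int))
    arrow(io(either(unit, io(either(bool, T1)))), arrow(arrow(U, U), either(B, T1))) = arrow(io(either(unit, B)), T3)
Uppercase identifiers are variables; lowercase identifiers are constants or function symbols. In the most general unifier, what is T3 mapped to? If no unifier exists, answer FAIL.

arrow(arrow(int, int), either(io(either(bool, io(either(int, char)))), io(either(int, char))))

Decompose either/2: T1 = io(either(U, char)),  either(char, U) = either(char, int).
Bind T1 := io(either(U, char)); substituting into the one remaining equation that mentions T1 gives: arrow(io(either(unit, io(either(bool, io(either(U, char)))))), arrow(arrow(U, U), either(B, io(either(U, char))))) = arrow(io(either(unit, B)), T3).
Decompose either/2: char = char,  U = int.
Delete trivial equation char = char.
Bind U := int; substituting into the remaining equation gives: arrow(io(either(unit, io(either(bool, io(either(int, char)))))), arrow(arrow(int, int), either(B, io(either(int, char))))) = arrow(io(either(unit, B)), T3). Substituting into the earlier binding gives T1 := io(either(int, char)).
Decompose arrow/2: io(either(unit, io(either(bool, io(either(int, char)))))) = io(either(unit, B)),  arrow(arrow(int, int), either(B, io(either(int, char)))) = T3.
Decompose io/1: either(unit, io(either(bool, io(either(int, char))))) = either(unit, B).
Decompose either/2: unit = unit,  io(either(bool, io(either(int, char)))) = B.
Delete trivial equation unit = unit.
Bind B := io(either(bool, io(either(int, char)))); substituting into the remaining equation gives: arrow(arrow(int, int), either(io(either(bool, io(either(int, char)))), io(either(int, char)))) = T3.
Bind T3 := arrow(arrow(int, int), either(io(either(bool, io(either(int, char)))), io(either(int, char)))).
MGU = { T1 -> io(either(int, char)), U -> int, B -> io(either(bool, io(either(int, char)))), T3 -> arrow(arrow(int, int), either(io(either(bool, io(either(int, char)))), io(either(int, char)))) }, so T3 -> arrow(arrow(int, int), either(io(either(bool, io(either(int, char)))), io(either(int, char)))).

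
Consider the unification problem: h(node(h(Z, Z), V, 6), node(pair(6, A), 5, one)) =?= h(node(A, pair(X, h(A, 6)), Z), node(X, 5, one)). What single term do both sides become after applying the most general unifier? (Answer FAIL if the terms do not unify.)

h(node(h(6, 6), pair(pair(6, h(6, 6)), h(h(6, 6), 6)), 6), node(pair(6, h(6, 6)), 5, one))

Decompose h/2: node(h(Z, Z), V, 6) =?= node(A, pair(X, h(A, 6)), Z),  node(pair(6, A), 5, one) =?= node(X, 5, one).
Decompose node/3: h(Z, Z) =?= A,  V =?= pair(X, h(A, 6)),  6 =?= Z.
Bind A := h(Z, Z); substituting into the 2 remaining equations that mention A gives: V =?= pair(X, h(h(Z, Z), 6)),  node(pair(6, h(Z, Z)), 5, one) =?= node(X, 5, one).
Bind V := pair(X, h(h(Z, Z), 6)); no other remaining equation mentions V.
Bind Z := 6; substituting into the remaining equation gives: node(pair(6, h(6, 6)), 5, one) =?= node(X, 5, one). Substituting into the earlier bindings gives A := h(6, 6), V := pair(X, h(h(6, 6), 6)).
Decompose node/3: pair(6, h(6, 6)) =?= X,  5 =?= 5,  one =?= one.
Bind X := pair(6, h(6, 6)); no other remaining equation mentions X. Substituting into the earlier binding gives V := pair(pair(6, h(6, 6)), h(h(6, 6), 6)).
Delete trivial equation 5 =?= 5.
Delete trivial equation one =?= one.
Applying the MGU to either side gives h(node(h(6, 6), pair(pair(6, h(6, 6)), h(h(6, 6), 6)), 6), node(pair(6, h(6, 6)), 5, one)).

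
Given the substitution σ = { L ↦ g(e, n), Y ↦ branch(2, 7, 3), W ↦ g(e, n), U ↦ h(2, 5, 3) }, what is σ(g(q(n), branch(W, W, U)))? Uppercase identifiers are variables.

Replace each occurrence of W with g(e, n).
Replace each occurrence of U with h(2, 5, 3).
Result: g(q(n), branch(g(e, n), g(e, n), h(2, 5, 3))).

g(q(n), branch(g(e, n), g(e, n), h(2, 5, 3)))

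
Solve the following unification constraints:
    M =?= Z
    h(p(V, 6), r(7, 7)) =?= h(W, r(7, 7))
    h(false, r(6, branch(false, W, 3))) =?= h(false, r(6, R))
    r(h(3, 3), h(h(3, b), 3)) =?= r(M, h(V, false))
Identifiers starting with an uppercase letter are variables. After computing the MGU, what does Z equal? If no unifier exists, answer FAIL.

FAIL

Bind M := Z; substituting into the one remaining equation that mentions M gives: r(h(3, 3), h(h(3, b), 3)) =?= r(Z, h(V, false)).
Decompose h/2: p(V, 6) =?= W,  r(7, 7) =?= r(7, 7).
Bind W := p(V, 6); substituting into the one remaining equation that mentions W gives: h(false, r(6, branch(false, p(V, 6), 3))) =?= h(false, r(6, R)).
Delete trivial equation r(7, 7) =?= r(7, 7).
Decompose h/2: false =?= false,  r(6, branch(false, p(V, 6), 3)) =?= r(6, R).
Delete trivial equation false =?= false.
Decompose r/2: 6 =?= 6,  branch(false, p(V, 6), 3) =?= R.
Delete trivial equation 6 =?= 6.
Bind R := branch(false, p(V, 6), 3); no other remaining equation mentions R.
Decompose r/2: h(3, 3) =?= Z,  h(h(3, b), 3) =?= h(V, false).
Bind Z := h(3, 3); no other remaining equation mentions Z. Substituting into the earlier binding gives M := h(3, 3).
Decompose h/2: h(3, b) =?= V,  3 =?= false.
Bind V := h(3, b); no other remaining equation mentions V. Substituting into the earlier bindings gives W := p(h(3, b), 6), R := branch(false, p(h(3, b), 6), 3).
Clash: constants 3 and false differ; no unifier exists.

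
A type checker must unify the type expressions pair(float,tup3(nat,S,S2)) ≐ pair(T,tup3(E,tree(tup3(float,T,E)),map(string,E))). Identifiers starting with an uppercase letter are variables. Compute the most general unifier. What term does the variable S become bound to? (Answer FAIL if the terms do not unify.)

tree(tup3(float,float,nat))

Decompose pair/2: float ≐ T,  tup3(nat,S,S2) ≐ tup3(E,tree(tup3(float,T,E)),map(string,E)).
Bind T := float; substituting into the remaining equation gives: tup3(nat,S,S2) ≐ tup3(E,tree(tup3(float,float,E)),map(string,E)).
Decompose tup3/3: nat ≐ E,  S ≐ tree(tup3(float,float,E)),  S2 ≐ map(string,E).
Bind E := nat; substituting into the remaining equations gives: S ≐ tree(tup3(float,float,nat)),  S2 ≐ map(string,nat).
Bind S := tree(tup3(float,float,nat)); no other remaining equation mentions S.
Bind S2 := map(string,nat).
MGU = { T := float, E := nat, S := tree(tup3(float,float,nat)), S2 := map(string,nat) }, so S := tree(tup3(float,float,nat)).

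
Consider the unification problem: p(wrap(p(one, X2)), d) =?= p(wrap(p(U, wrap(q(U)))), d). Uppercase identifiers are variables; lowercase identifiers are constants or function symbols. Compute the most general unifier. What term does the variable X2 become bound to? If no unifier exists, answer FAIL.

Decompose p/2: wrap(p(one, X2)) =?= wrap(p(U, wrap(q(U)))),  d =?= d.
Decompose wrap/1: p(one, X2) =?= p(U, wrap(q(U))).
Decompose p/2: one =?= U,  X2 =?= wrap(q(U)).
Bind U := one; substituting into the one remaining equation that mentions U gives: X2 =?= wrap(q(one)).
Bind X2 := wrap(q(one)); no other remaining equation mentions X2.
Delete trivial equation d =?= d.
MGU = { U ↦ one, X2 ↦ wrap(q(one)) }, so X2 ↦ wrap(q(one)).

wrap(q(one))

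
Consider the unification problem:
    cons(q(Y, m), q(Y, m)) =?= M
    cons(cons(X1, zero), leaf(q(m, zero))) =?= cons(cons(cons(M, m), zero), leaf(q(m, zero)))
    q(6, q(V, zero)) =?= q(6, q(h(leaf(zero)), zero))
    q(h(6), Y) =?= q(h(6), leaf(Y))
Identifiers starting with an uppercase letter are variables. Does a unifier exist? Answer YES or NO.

NO

Bind M := cons(q(Y, m), q(Y, m)); substituting into the one remaining equation that mentions M gives: cons(cons(X1, zero), leaf(q(m, zero))) =?= cons(cons(cons(cons(q(Y, m), q(Y, m)), m), zero), leaf(q(m, zero))).
Decompose cons/2: cons(X1, zero) =?= cons(cons(cons(q(Y, m), q(Y, m)), m), zero),  leaf(q(m, zero)) =?= leaf(q(m, zero)).
Decompose cons/2: X1 =?= cons(cons(q(Y, m), q(Y, m)), m),  zero =?= zero.
Bind X1 := cons(cons(q(Y, m), q(Y, m)), m); no other remaining equation mentions X1.
Delete trivial equation zero =?= zero.
Delete trivial equation leaf(q(m, zero)) =?= leaf(q(m, zero)).
Decompose q/2: 6 =?= 6,  q(V, zero) =?= q(h(leaf(zero)), zero).
Delete trivial equation 6 =?= 6.
Decompose q/2: V =?= h(leaf(zero)),  zero =?= zero.
Bind V := h(leaf(zero)); no other remaining equation mentions V.
Delete trivial equation zero =?= zero.
Decompose q/2: h(6) =?= h(6),  Y =?= leaf(Y).
Delete trivial equation h(6) =?= h(6).
Occurs check fails: Y occurs in leaf(Y); the equation Y =?= leaf(Y) has no finite solution.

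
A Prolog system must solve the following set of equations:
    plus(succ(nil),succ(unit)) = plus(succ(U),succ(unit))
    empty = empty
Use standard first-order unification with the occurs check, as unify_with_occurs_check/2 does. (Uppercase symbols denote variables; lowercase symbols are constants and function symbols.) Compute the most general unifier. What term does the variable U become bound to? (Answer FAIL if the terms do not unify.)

nil

Decompose plus/2: succ(nil) = succ(U),  succ(unit) = succ(unit).
Decompose succ/1: nil = U.
Bind U := nil; no other remaining equation mentions U.
Delete trivial equation succ(unit) = succ(unit).
Delete trivial equation empty = empty.
MGU = { U -> nil }, so U -> nil.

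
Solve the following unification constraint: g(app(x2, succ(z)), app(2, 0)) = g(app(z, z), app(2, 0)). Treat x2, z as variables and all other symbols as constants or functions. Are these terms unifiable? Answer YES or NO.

NO

Decompose g/2: app(x2, succ(z)) = app(z, z),  app(2, 0) = app(2, 0).
Decompose app/2: x2 = z,  succ(z) = z.
Bind x2 := z; no other remaining equation mentions x2.
Occurs check fails: z occurs in succ(z); the equation z = succ(z) has no finite solution.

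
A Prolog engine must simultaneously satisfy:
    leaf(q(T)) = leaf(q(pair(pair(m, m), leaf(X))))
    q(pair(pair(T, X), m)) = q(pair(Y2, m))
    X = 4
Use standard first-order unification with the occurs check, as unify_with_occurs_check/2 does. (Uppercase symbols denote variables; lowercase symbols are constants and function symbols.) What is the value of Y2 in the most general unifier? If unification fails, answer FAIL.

Decompose leaf/1: q(T) = q(pair(pair(m, m), leaf(X))).
Decompose q/1: T = pair(pair(m, m), leaf(X)).
Bind T := pair(pair(m, m), leaf(X)); substituting into the one remaining equation that mentions T gives: q(pair(pair(pair(pair(m, m), leaf(X)), X), m)) = q(pair(Y2, m)).
Decompose q/1: pair(pair(pair(pair(m, m), leaf(X)), X), m) = pair(Y2, m).
Decompose pair/2: pair(pair(pair(m, m), leaf(X)), X) = Y2,  m = m.
Bind Y2 := pair(pair(pair(m, m), leaf(X)), X); no other remaining equation mentions Y2.
Delete trivial equation m = m.
Bind X := 4. Substituting into the earlier bindings gives T := pair(pair(m, m), leaf(4)), Y2 := pair(pair(pair(m, m), leaf(4)), 4).
MGU = { T = pair(pair(m, m), leaf(4)), Y2 = pair(pair(pair(m, m), leaf(4)), 4), X = 4 }, so Y2 = pair(pair(pair(m, m), leaf(4)), 4).

pair(pair(pair(m, m), leaf(4)), 4)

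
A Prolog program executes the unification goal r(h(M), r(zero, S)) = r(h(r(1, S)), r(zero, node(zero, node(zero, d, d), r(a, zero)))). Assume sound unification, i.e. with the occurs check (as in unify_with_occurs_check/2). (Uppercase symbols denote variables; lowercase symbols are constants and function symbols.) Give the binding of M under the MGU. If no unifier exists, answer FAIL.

r(1, node(zero, node(zero, d, d), r(a, zero)))

Decompose r/2: h(M) = h(r(1, S)),  r(zero, S) = r(zero, node(zero, node(zero, d, d), r(a, zero))).
Decompose h/1: M = r(1, S).
Bind M := r(1, S); no other remaining equation mentions M.
Decompose r/2: zero = zero,  S = node(zero, node(zero, d, d), r(a, zero)).
Delete trivial equation zero = zero.
Bind S := node(zero, node(zero, d, d), r(a, zero)). Substituting into the earlier binding gives M := r(1, node(zero, node(zero, d, d), r(a, zero))).
MGU = { M ↦ r(1, node(zero, node(zero, d, d), r(a, zero))), S ↦ node(zero, node(zero, d, d), r(a, zero)) }, so M ↦ r(1, node(zero, node(zero, d, d), r(a, zero))).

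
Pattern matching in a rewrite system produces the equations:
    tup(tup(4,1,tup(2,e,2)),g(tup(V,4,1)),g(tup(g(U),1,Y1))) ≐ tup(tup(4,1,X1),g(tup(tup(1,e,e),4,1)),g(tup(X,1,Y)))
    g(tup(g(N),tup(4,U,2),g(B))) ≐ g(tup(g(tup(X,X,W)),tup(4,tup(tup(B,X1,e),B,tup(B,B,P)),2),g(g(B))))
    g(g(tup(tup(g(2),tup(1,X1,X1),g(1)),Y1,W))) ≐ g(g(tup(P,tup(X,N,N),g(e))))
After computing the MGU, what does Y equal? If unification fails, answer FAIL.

FAIL

Decompose tup/3: tup(4,1,tup(2,e,2)) ≐ tup(4,1,X1),  g(tup(V,4,1)) ≐ g(tup(tup(1,e,e),4,1)),  g(tup(g(U),1,Y1)) ≐ g(tup(X,1,Y)).
Decompose tup/3: 4 ≐ 4,  1 ≐ 1,  tup(2,e,2) ≐ X1.
Delete trivial equation 4 ≐ 4.
Delete trivial equation 1 ≐ 1.
Bind X1 := tup(2,e,2); substituting into the 2 remaining equations that mention X1 gives: g(tup(g(N),tup(4,U,2),g(B))) ≐ g(tup(g(tup(X,X,W)),tup(4,tup(tup(B,tup(2,e,2),e),B,tup(B,B,P)),2),g(g(B)))),  g(g(tup(tup(g(2),tup(1,tup(2,e,2),tup(2,e,2)),g(1)),Y1,W))) ≐ g(g(tup(P,tup(X,N,N),g(e)))).
Decompose g/1: tup(V,4,1) ≐ tup(tup(1,e,e),4,1).
Decompose tup/3: V ≐ tup(1,e,e),  4 ≐ 4,  1 ≐ 1.
Bind V := tup(1,e,e); no other remaining equation mentions V.
Delete trivial equation 4 ≐ 4.
Delete trivial equation 1 ≐ 1.
Decompose g/1: tup(g(U),1,Y1) ≐ tup(X,1,Y).
Decompose tup/3: g(U) ≐ X,  1 ≐ 1,  Y1 ≐ Y.
Bind X := g(U); substituting into the 2 remaining equations that mention X gives: g(tup(g(N),tup(4,U,2),g(B))) ≐ g(tup(g(tup(g(U),g(U),W)),tup(4,tup(tup(B,tup(2,e,2),e),B,tup(B,B,P)),2),g(g(B)))),  g(g(tup(tup(g(2),tup(1,tup(2,e,2),tup(2,e,2)),g(1)),Y1,W))) ≐ g(g(tup(P,tup(g(U),N,N),g(e)))).
Delete trivial equation 1 ≐ 1.
Bind Y1 := Y; substituting into the one remaining equation that mentions Y1 gives: g(g(tup(tup(g(2),tup(1,tup(2,e,2),tup(2,e,2)),g(1)),Y,W))) ≐ g(g(tup(P,tup(g(U),N,N),g(e)))).
Decompose g/1: tup(g(N),tup(4,U,2),g(B)) ≐ tup(g(tup(g(U),g(U),W)),tup(4,tup(tup(B,tup(2,e,2),e),B,tup(B,B,P)),2),g(g(B))).
Decompose tup/3: g(N) ≐ g(tup(g(U),g(U),W)),  tup(4,U,2) ≐ tup(4,tup(tup(B,tup(2,e,2),e),B,tup(B,B,P)),2),  g(B) ≐ g(g(B)).
Decompose g/1: N ≐ tup(g(U),g(U),W).
Bind N := tup(g(U),g(U),W); substituting into the one remaining equation that mentions N gives: g(g(tup(tup(g(2),tup(1,tup(2,e,2),tup(2,e,2)),g(1)),Y,W))) ≐ g(g(tup(P,tup(g(U),tup(g(U),g(U),W),tup(g(U),g(U),W)),g(e)))).
Decompose tup/3: 4 ≐ 4,  U ≐ tup(tup(B,tup(2,e,2),e),B,tup(B,B,P)),  2 ≐ 2.
Delete trivial equation 4 ≐ 4.
Bind U := tup(tup(B,tup(2,e,2),e),B,tup(B,B,P)); substituting into the one remaining equation that mentions U gives: g(g(tup(tup(g(2),tup(1,tup(2,e,2),tup(2,e,2)),g(1)),Y,W))) ≐ g(g(tup(P,tup(g(tup(tup(B,tup(2,e,2),e),B,tup(B,B,P))),tup(g(tup(tup(B,tup(2,e,2),e),B,tup(B,B,P))),g(tup(tup(B,tup(2,e,2),e),B,tup(B,B,P))),W),tup(g(tup(tup(B,tup(2,e,2),e),B,tup(B,B,P))),g(tup(tup(B,tup(2,e,2),e),B,tup(B,B,P))),W)),g(e)))). Substituting into the earlier bindings gives X := g(tup(tup(B,tup(2,e,2),e),B,tup(B,B,P))), N := tup(g(tup(tup(B,tup(2,e,2),e),B,tup(B,B,P))),g(tup(tup(B,tup(2,e,2),e),B,tup(B,B,P))),W).
Delete trivial equation 2 ≐ 2.
Decompose g/1: B ≐ g(B).
Occurs check fails: B occurs in g(B); the equation B ≐ g(B) has no finite solution.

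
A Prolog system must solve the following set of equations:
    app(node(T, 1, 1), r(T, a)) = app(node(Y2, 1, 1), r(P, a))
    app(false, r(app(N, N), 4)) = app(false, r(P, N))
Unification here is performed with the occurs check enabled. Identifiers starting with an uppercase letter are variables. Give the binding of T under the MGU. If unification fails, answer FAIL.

app(4, 4)

Decompose app/2: node(T, 1, 1) = node(Y2, 1, 1),  r(T, a) = r(P, a).
Decompose node/3: T = Y2,  1 = 1,  1 = 1.
Bind T := Y2; substituting into the one remaining equation that mentions T gives: r(Y2, a) = r(P, a).
Delete trivial equation 1 = 1.
Delete trivial equation 1 = 1.
Decompose r/2: Y2 = P,  a = a.
Bind Y2 := P; no other remaining equation mentions Y2. Substituting into the earlier binding gives T := P.
Delete trivial equation a = a.
Decompose app/2: false = false,  r(app(N, N), 4) = r(P, N).
Delete trivial equation false = false.
Decompose r/2: app(N, N) = P,  4 = N.
Bind P := app(N, N); no other remaining equation mentions P. Substituting into the earlier bindings gives T := app(N, N), Y2 := app(N, N).
Bind N := 4. Substituting into the earlier bindings gives T := app(4, 4), Y2 := app(4, 4), P := app(4, 4).
MGU = { T = app(4, 4), Y2 = app(4, 4), P = app(4, 4), N = 4 }, so T = app(4, 4).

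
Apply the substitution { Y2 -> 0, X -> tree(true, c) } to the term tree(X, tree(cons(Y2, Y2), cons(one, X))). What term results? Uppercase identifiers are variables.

Replace each occurrence of Y2 with 0.
Replace each occurrence of X with tree(true, c).
Result: tree(tree(true, c), tree(cons(0, 0), cons(one, tree(true, c)))).

tree(tree(true, c), tree(cons(0, 0), cons(one, tree(true, c))))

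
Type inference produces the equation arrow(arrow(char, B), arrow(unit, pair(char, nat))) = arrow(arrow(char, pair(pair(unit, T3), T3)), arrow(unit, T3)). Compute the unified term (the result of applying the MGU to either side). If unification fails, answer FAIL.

Decompose arrow/2: arrow(char, B) = arrow(char, pair(pair(unit, T3), T3)),  arrow(unit, pair(char, nat)) = arrow(unit, T3).
Decompose arrow/2: char = char,  B = pair(pair(unit, T3), T3).
Delete trivial equation char = char.
Bind B := pair(pair(unit, T3), T3); no other remaining equation mentions B.
Decompose arrow/2: unit = unit,  pair(char, nat) = T3.
Delete trivial equation unit = unit.
Bind T3 := pair(char, nat). Substituting into the earlier binding gives B := pair(pair(unit, pair(char, nat)), pair(char, nat)).
Applying the MGU to either side gives arrow(arrow(char, pair(pair(unit, pair(char, nat)), pair(char, nat))), arrow(unit, pair(char, nat))).

arrow(arrow(char, pair(pair(unit, pair(char, nat)), pair(char, nat))), arrow(unit, pair(char, nat)))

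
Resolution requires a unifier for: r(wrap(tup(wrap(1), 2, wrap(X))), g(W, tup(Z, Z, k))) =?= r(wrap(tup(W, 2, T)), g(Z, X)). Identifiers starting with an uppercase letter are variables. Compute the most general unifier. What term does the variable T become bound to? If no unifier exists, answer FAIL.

Decompose r/2: wrap(tup(wrap(1), 2, wrap(X))) =?= wrap(tup(W, 2, T)),  g(W, tup(Z, Z, k)) =?= g(Z, X).
Decompose wrap/1: tup(wrap(1), 2, wrap(X)) =?= tup(W, 2, T).
Decompose tup/3: wrap(1) =?= W,  2 =?= 2,  wrap(X) =?= T.
Bind W := wrap(1); substituting into the one remaining equation that mentions W gives: g(wrap(1), tup(Z, Z, k)) =?= g(Z, X).
Delete trivial equation 2 =?= 2.
Bind T := wrap(X); no other remaining equation mentions T.
Decompose g/2: wrap(1) =?= Z,  tup(Z, Z, k) =?= X.
Bind Z := wrap(1); substituting into the remaining equation gives: tup(wrap(1), wrap(1), k) =?= X.
Bind X := tup(wrap(1), wrap(1), k). Substituting into the earlier binding gives T := wrap(tup(wrap(1), wrap(1), k)).
MGU = { W ↦ wrap(1), T ↦ wrap(tup(wrap(1), wrap(1), k)), Z ↦ wrap(1), X ↦ tup(wrap(1), wrap(1), k) }, so T ↦ wrap(tup(wrap(1), wrap(1), k)).

wrap(tup(wrap(1), wrap(1), k))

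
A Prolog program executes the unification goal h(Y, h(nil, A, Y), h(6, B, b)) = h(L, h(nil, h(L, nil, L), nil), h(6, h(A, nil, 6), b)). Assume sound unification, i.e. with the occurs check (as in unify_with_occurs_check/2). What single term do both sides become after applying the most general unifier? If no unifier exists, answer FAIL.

h(nil, h(nil, h(nil, nil, nil), nil), h(6, h(h(nil, nil, nil), nil, 6), b))

Decompose h/3: Y = L,  h(nil, A, Y) = h(nil, h(L, nil, L), nil),  h(6, B, b) = h(6, h(A, nil, 6), b).
Bind Y := L; substituting into the one remaining equation that mentions Y gives: h(nil, A, L) = h(nil, h(L, nil, L), nil).
Decompose h/3: nil = nil,  A = h(L, nil, L),  L = nil.
Delete trivial equation nil = nil.
Bind A := h(L, nil, L); substituting into the one remaining equation that mentions A gives: h(6, B, b) = h(6, h(h(L, nil, L), nil, 6), b).
Bind L := nil; substituting into the remaining equation gives: h(6, B, b) = h(6, h(h(nil, nil, nil), nil, 6), b). Substituting into the earlier bindings gives Y := nil, A := h(nil, nil, nil).
Decompose h/3: 6 = 6,  B = h(h(nil, nil, nil), nil, 6),  b = b.
Delete trivial equation 6 = 6.
Bind B := h(h(nil, nil, nil), nil, 6); no other remaining equation mentions B.
Delete trivial equation b = b.
Applying the MGU to either side gives h(nil, h(nil, h(nil, nil, nil), nil), h(6, h(h(nil, nil, nil), nil, 6), b)).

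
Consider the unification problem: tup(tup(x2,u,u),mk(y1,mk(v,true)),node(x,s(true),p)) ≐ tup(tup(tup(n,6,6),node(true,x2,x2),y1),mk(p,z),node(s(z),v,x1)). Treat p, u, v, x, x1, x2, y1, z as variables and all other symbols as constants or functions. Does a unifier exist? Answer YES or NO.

YES

Decompose tup/3: tup(x2,u,u) ≐ tup(tup(n,6,6),node(true,x2,x2),y1),  mk(y1,mk(v,true)) ≐ mk(p,z),  node(x,s(true),p) ≐ node(s(z),v,x1).
Decompose tup/3: x2 ≐ tup(n,6,6),  u ≐ node(true,x2,x2),  u ≐ y1.
Bind x2 := tup(n,6,6); substituting into the one remaining equation that mentions x2 gives: u ≐ node(true,tup(n,6,6),tup(n,6,6)).
Bind u := node(true,tup(n,6,6),tup(n,6,6)); substituting into the one remaining equation that mentions u gives: node(true,tup(n,6,6),tup(n,6,6)) ≐ y1.
Bind y1 := node(true,tup(n,6,6),tup(n,6,6)); substituting into the one remaining equation that mentions y1 gives: mk(node(true,tup(n,6,6),tup(n,6,6)),mk(v,true)) ≐ mk(p,z).
Decompose mk/2: node(true,tup(n,6,6),tup(n,6,6)) ≐ p,  mk(v,true) ≐ z.
Bind p := node(true,tup(n,6,6),tup(n,6,6)); substituting into the one remaining equation that mentions p gives: node(x,s(true),node(true,tup(n,6,6),tup(n,6,6))) ≐ node(s(z),v,x1).
Bind z := mk(v,true); substituting into the remaining equation gives: node(x,s(true),node(true,tup(n,6,6),tup(n,6,6))) ≐ node(s(mk(v,true)),v,x1).
Decompose node/3: x ≐ s(mk(v,true)),  s(true) ≐ v,  node(true,tup(n,6,6),tup(n,6,6)) ≐ x1.
Bind x := s(mk(v,true)); no other remaining equation mentions x.
Bind v := s(true); no other remaining equation mentions v. Substituting into the earlier bindings gives z := mk(s(true),true), x := s(mk(s(true),true)).
Bind x1 := node(true,tup(n,6,6),tup(n,6,6)).
No equations remain and no clash or occurs-check failure arose, so a unifier exists.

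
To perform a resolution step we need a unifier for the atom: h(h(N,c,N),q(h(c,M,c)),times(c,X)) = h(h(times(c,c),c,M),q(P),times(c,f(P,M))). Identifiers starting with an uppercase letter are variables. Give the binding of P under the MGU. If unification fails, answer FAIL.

Decompose h/3: h(N,c,N) = h(times(c,c),c,M),  q(h(c,M,c)) = q(P),  times(c,X) = times(c,f(P,M)).
Decompose h/3: N = times(c,c),  c = c,  N = M.
Bind N := times(c,c); substituting into the one remaining equation that mentions N gives: times(c,c) = M.
Delete trivial equation c = c.
Bind M := times(c,c); substituting into the remaining equations gives: q(h(c,times(c,c),c)) = q(P),  times(c,X) = times(c,f(P,times(c,c))).
Decompose q/1: h(c,times(c,c),c) = P.
Bind P := h(c,times(c,c),c); substituting into the remaining equation gives: times(c,X) = times(c,f(h(c,times(c,c),c),times(c,c))).
Decompose times/2: c = c,  X = f(h(c,times(c,c),c),times(c,c)).
Delete trivial equation c = c.
Bind X := f(h(c,times(c,c),c),times(c,c)).
MGU = { N := times(c,c), M := times(c,c), P := h(c,times(c,c),c), X := f(h(c,times(c,c),c),times(c,c)) }, so P := h(c,times(c,c),c).

h(c,times(c,c),c)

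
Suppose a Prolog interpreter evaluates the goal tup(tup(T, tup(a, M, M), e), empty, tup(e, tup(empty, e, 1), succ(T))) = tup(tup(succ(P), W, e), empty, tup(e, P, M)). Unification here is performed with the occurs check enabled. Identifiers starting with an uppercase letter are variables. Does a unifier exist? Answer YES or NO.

YES

Decompose tup/3: tup(T, tup(a, M, M), e) = tup(succ(P), W, e),  empty = empty,  tup(e, tup(empty, e, 1), succ(T)) = tup(e, P, M).
Decompose tup/3: T = succ(P),  tup(a, M, M) = W,  e = e.
Bind T := succ(P); substituting into the one remaining equation that mentions T gives: tup(e, tup(empty, e, 1), succ(succ(P))) = tup(e, P, M).
Bind W := tup(a, M, M); no other remaining equation mentions W.
Delete trivial equation e = e.
Delete trivial equation empty = empty.
Decompose tup/3: e = e,  tup(empty, e, 1) = P,  succ(succ(P)) = M.
Delete trivial equation e = e.
Bind P := tup(empty, e, 1); substituting into the remaining equation gives: succ(succ(tup(empty, e, 1))) = M. Substituting into the earlier binding gives T := succ(tup(empty, e, 1)).
Bind M := succ(succ(tup(empty, e, 1))). Substituting into the earlier binding gives W := tup(a, succ(succ(tup(empty, e, 1))), succ(succ(tup(empty, e, 1)))).
No equations remain and no clash or occurs-check failure arose, so a unifier exists.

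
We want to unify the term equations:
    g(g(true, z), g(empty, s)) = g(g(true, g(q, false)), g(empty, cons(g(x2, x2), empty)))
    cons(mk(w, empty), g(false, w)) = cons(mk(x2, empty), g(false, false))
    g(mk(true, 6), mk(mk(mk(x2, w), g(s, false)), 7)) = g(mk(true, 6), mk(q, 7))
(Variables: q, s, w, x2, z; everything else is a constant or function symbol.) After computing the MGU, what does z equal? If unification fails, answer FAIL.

Decompose g/2: g(true, z) = g(true, g(q, false)),  g(empty, s) = g(empty, cons(g(x2, x2), empty)).
Decompose g/2: true = true,  z = g(q, false).
Delete trivial equation true = true.
Bind z := g(q, false); no other remaining equation mentions z.
Decompose g/2: empty = empty,  s = cons(g(x2, x2), empty).
Delete trivial equation empty = empty.
Bind s := cons(g(x2, x2), empty); substituting into the one remaining equation that mentions s gives: g(mk(true, 6), mk(mk(mk(x2, w), g(cons(g(x2, x2), empty), false)), 7)) = g(mk(true, 6), mk(q, 7)).
Decompose cons/2: mk(w, empty) = mk(x2, empty),  g(false, w) = g(false, false).
Decompose mk/2: w = x2,  empty = empty.
Bind w := x2; substituting into the 2 remaining equations that mention w gives: g(false, x2) = g(false, false),  g(mk(true, 6), mk(mk(mk(x2, x2), g(cons(g(x2, x2), empty), false)), 7)) = g(mk(true, 6), mk(q, 7)).
Delete trivial equation empty = empty.
Decompose g/2: false = false,  x2 = false.
Delete trivial equation false = false.
Bind x2 := false; substituting into the remaining equation gives: g(mk(true, 6), mk(mk(mk(false, false), g(cons(g(false, false), empty), false)), 7)) = g(mk(true, 6), mk(q, 7)). Substituting into the earlier bindings gives s := cons(g(false, false), empty), w := false.
Decompose g/2: mk(true, 6) = mk(true, 6),  mk(mk(mk(false, false), g(cons(g(false, false), empty), false)), 7) = mk(q, 7).
Delete trivial equation mk(true, 6) = mk(true, 6).
Decompose mk/2: mk(mk(false, false), g(cons(g(false, false), empty), false)) = q,  7 = 7.
Bind q := mk(mk(false, false), g(cons(g(false, false), empty), false)); no other remaining equation mentions q. Substituting into the earlier binding gives z := g(mk(mk(false, false), g(cons(g(false, false), empty), false)), false).
Delete trivial equation 7 = 7.
MGU = { z ↦ g(mk(mk(false, false), g(cons(g(false, false), empty), false)), false), s ↦ cons(g(false, false), empty), w ↦ false, x2 ↦ false, q ↦ mk(mk(false, false), g(cons(g(false, false), empty), false)) }, so z ↦ g(mk(mk(false, false), g(cons(g(false, false), empty), false)), false).

g(mk(mk(false, false), g(cons(g(false, false), empty), false)), false)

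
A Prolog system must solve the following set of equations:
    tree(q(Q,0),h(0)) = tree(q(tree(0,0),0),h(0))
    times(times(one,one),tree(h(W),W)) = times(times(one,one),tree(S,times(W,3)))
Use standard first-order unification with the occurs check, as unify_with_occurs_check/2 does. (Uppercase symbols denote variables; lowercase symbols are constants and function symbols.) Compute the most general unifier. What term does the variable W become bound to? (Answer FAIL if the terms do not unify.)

Decompose tree/2: q(Q,0) = q(tree(0,0),0),  h(0) = h(0).
Decompose q/2: Q = tree(0,0),  0 = 0.
Bind Q := tree(0,0); no other remaining equation mentions Q.
Delete trivial equation 0 = 0.
Delete trivial equation h(0) = h(0).
Decompose times/2: times(one,one) = times(one,one),  tree(h(W),W) = tree(S,times(W,3)).
Delete trivial equation times(one,one) = times(one,one).
Decompose tree/2: h(W) = S,  W = times(W,3).
Bind S := h(W); no other remaining equation mentions S.
Occurs check fails: W occurs in times(W,3); the equation W = times(W,3) has no finite solution.

FAIL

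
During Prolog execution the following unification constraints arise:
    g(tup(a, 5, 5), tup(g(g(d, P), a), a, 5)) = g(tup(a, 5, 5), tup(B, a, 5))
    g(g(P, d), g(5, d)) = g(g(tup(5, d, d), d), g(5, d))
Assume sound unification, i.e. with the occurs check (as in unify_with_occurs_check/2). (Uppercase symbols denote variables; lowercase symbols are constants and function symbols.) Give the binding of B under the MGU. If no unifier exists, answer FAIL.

Decompose g/2: tup(a, 5, 5) = tup(a, 5, 5),  tup(g(g(d, P), a), a, 5) = tup(B, a, 5).
Delete trivial equation tup(a, 5, 5) = tup(a, 5, 5).
Decompose tup/3: g(g(d, P), a) = B,  a = a,  5 = 5.
Bind B := g(g(d, P), a); no other remaining equation mentions B.
Delete trivial equation a = a.
Delete trivial equation 5 = 5.
Decompose g/2: g(P, d) = g(tup(5, d, d), d),  g(5, d) = g(5, d).
Decompose g/2: P = tup(5, d, d),  d = d.
Bind P := tup(5, d, d); no other remaining equation mentions P. Substituting into the earlier binding gives B := g(g(d, tup(5, d, d)), a).
Delete trivial equation d = d.
Delete trivial equation g(5, d) = g(5, d).
MGU = { B ↦ g(g(d, tup(5, d, d)), a), P ↦ tup(5, d, d) }, so B ↦ g(g(d, tup(5, d, d)), a).

g(g(d, tup(5, d, d)), a)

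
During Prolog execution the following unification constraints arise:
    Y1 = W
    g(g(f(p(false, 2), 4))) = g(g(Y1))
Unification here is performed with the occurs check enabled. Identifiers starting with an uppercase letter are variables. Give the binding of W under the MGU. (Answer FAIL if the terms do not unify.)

Bind Y1 := W; substituting into the remaining equation gives: g(g(f(p(false, 2), 4))) = g(g(W)).
Decompose g/1: g(f(p(false, 2), 4)) = g(W).
Decompose g/1: f(p(false, 2), 4) = W.
Bind W := f(p(false, 2), 4). Substituting into the earlier binding gives Y1 := f(p(false, 2), 4).
MGU = { Y1 = f(p(false, 2), 4), W = f(p(false, 2), 4) }, so W = f(p(false, 2), 4).

f(p(false, 2), 4)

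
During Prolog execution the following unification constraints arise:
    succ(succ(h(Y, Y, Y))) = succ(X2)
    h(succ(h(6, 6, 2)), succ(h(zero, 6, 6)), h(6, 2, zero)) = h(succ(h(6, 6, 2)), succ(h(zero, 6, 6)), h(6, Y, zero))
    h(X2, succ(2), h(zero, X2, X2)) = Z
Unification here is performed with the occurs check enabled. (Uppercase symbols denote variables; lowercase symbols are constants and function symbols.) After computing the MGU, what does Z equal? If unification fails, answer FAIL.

Decompose succ/1: succ(h(Y, Y, Y)) = X2.
Bind X2 := succ(h(Y, Y, Y)); substituting into the one remaining equation that mentions X2 gives: h(succ(h(Y, Y, Y)), succ(2), h(zero, succ(h(Y, Y, Y)), succ(h(Y, Y, Y)))) = Z.
Decompose h/3: succ(h(6, 6, 2)) = succ(h(6, 6, 2)),  succ(h(zero, 6, 6)) = succ(h(zero, 6, 6)),  h(6, 2, zero) = h(6, Y, zero).
Delete trivial equation succ(h(6, 6, 2)) = succ(h(6, 6, 2)).
Delete trivial equation succ(h(zero, 6, 6)) = succ(h(zero, 6, 6)).
Decompose h/3: 6 = 6,  2 = Y,  zero = zero.
Delete trivial equation 6 = 6.
Bind Y := 2; substituting into the one remaining equation that mentions Y gives: h(succ(h(2, 2, 2)), succ(2), h(zero, succ(h(2, 2, 2)), succ(h(2, 2, 2)))) = Z. Substituting into the earlier binding gives X2 := succ(h(2, 2, 2)).
Delete trivial equation zero = zero.
Bind Z := h(succ(h(2, 2, 2)), succ(2), h(zero, succ(h(2, 2, 2)), succ(h(2, 2, 2)))).
MGU = { X2 = succ(h(2, 2, 2)), Y = 2, Z = h(succ(h(2, 2, 2)), succ(2), h(zero, succ(h(2, 2, 2)), succ(h(2, 2, 2)))) }, so Z = h(succ(h(2, 2, 2)), succ(2), h(zero, succ(h(2, 2, 2)), succ(h(2, 2, 2)))).

h(succ(h(2, 2, 2)), succ(2), h(zero, succ(h(2, 2, 2)), succ(h(2, 2, 2))))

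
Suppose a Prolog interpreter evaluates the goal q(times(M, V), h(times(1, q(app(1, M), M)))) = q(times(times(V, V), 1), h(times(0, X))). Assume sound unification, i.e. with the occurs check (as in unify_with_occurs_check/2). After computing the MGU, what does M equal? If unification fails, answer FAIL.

FAIL

Decompose q/2: times(M, V) = times(times(V, V), 1),  h(times(1, q(app(1, M), M))) = h(times(0, X)).
Decompose times/2: M = times(V, V),  V = 1.
Bind M := times(V, V); substituting into the one remaining equation that mentions M gives: h(times(1, q(app(1, times(V, V)), times(V, V)))) = h(times(0, X)).
Bind V := 1; substituting into the remaining equation gives: h(times(1, q(app(1, times(1, 1)), times(1, 1)))) = h(times(0, X)). Substituting into the earlier binding gives M := times(1, 1).
Decompose h/1: times(1, q(app(1, times(1, 1)), times(1, 1))) = times(0, X).
Decompose times/2: 1 = 0,  q(app(1, times(1, 1)), times(1, 1)) = X.
Clash: constants 1 and 0 differ; no unifier exists.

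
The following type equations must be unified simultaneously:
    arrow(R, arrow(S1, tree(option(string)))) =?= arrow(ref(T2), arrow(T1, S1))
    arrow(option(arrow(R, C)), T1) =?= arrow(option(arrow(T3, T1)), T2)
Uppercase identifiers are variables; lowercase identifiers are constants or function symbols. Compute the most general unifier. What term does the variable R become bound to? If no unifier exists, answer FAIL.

ref(tree(option(string)))

Decompose arrow/2: R =?= ref(T2),  arrow(S1, tree(option(string))) =?= arrow(T1, S1).
Bind R := ref(T2); substituting into the one remaining equation that mentions R gives: arrow(option(arrow(ref(T2), C)), T1) =?= arrow(option(arrow(T3, T1)), T2).
Decompose arrow/2: S1 =?= T1,  tree(option(string)) =?= S1.
Bind S1 := T1; substituting into the one remaining equation that mentions S1 gives: tree(option(string)) =?= T1.
Bind T1 := tree(option(string)); substituting into the remaining equation gives: arrow(option(arrow(ref(T2), C)), tree(option(string))) =?= arrow(option(arrow(T3, tree(option(string)))), T2). Substituting into the earlier binding gives S1 := tree(option(string)).
Decompose arrow/2: option(arrow(ref(T2), C)) =?= option(arrow(T3, tree(option(string)))),  tree(option(string)) =?= T2.
Decompose option/1: arrow(ref(T2), C) =?= arrow(T3, tree(option(string))).
Decompose arrow/2: ref(T2) =?= T3,  C =?= tree(option(string)).
Bind T3 := ref(T2); no other remaining equation mentions T3.
Bind C := tree(option(string)); no other remaining equation mentions C.
Bind T2 := tree(option(string)). Substituting into the earlier bindings gives R := ref(tree(option(string))), T3 := ref(tree(option(string))).
MGU = { R ↦ ref(tree(option(string))), S1 ↦ tree(option(string)), T1 ↦ tree(option(string)), T3 ↦ ref(tree(option(string))), C ↦ tree(option(string)), T2 ↦ tree(option(string)) }, so R ↦ ref(tree(option(string))).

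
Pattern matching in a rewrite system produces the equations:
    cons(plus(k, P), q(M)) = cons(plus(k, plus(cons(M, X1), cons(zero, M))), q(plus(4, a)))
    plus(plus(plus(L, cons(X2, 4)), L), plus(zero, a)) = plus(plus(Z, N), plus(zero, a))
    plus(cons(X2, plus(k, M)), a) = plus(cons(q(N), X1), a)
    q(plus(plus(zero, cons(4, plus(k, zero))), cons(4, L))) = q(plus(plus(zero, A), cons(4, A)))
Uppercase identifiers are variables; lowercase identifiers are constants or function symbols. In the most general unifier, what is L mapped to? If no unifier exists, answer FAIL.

cons(4, plus(k, zero))

Decompose cons/2: plus(k, P) = plus(k, plus(cons(M, X1), cons(zero, M))),  q(M) = q(plus(4, a)).
Decompose plus/2: k = k,  P = plus(cons(M, X1), cons(zero, M)).
Delete trivial equation k = k.
Bind P := plus(cons(M, X1), cons(zero, M)); no other remaining equation mentions P.
Decompose q/1: M = plus(4, a).
Bind M := plus(4, a); substituting into the one remaining equation that mentions M gives: plus(cons(X2, plus(k, plus(4, a))), a) = plus(cons(q(N), X1), a). Substituting into the earlier binding gives P := plus(cons(plus(4, a), X1), cons(zero, plus(4, a))).
Decompose plus/2: plus(plus(L, cons(X2, 4)), L) = plus(Z, N),  plus(zero, a) = plus(zero, a).
Decompose plus/2: plus(L, cons(X2, 4)) = Z,  L = N.
Bind Z := plus(L, cons(X2, 4)); no other remaining equation mentions Z.
Bind L := N; substituting into the one remaining equation that mentions L gives: q(plus(plus(zero, cons(4, plus(k, zero))), cons(4, N))) = q(plus(plus(zero, A), cons(4, A))). Substituting into the earlier binding gives Z := plus(N, cons(X2, 4)).
Delete trivial equation plus(zero, a) = plus(zero, a).
Decompose plus/2: cons(X2, plus(k, plus(4, a))) = cons(q(N), X1),  a = a.
Decompose cons/2: X2 = q(N),  plus(k, plus(4, a)) = X1.
Bind X2 := q(N); no other remaining equation mentions X2. Substituting into the earlier binding gives Z := plus(N, cons(q(N), 4)).
Bind X1 := plus(k, plus(4, a)); no other remaining equation mentions X1. Substituting into the earlier binding gives P := plus(cons(plus(4, a), plus(k, plus(4, a))), cons(zero, plus(4, a))).
Delete trivial equation a = a.
Decompose q/1: plus(plus(zero, cons(4, plus(k, zero))), cons(4, N)) = plus(plus(zero, A), cons(4, A)).
Decompose plus/2: plus(zero, cons(4, plus(k, zero))) = plus(zero, A),  cons(4, N) = cons(4, A).
Decompose plus/2: zero = zero,  cons(4, plus(k, zero)) = A.
Delete trivial equation zero = zero.
Bind A := cons(4, plus(k, zero)); substituting into the remaining equation gives: cons(4, N) = cons(4, cons(4, plus(k, zero))).
Decompose cons/2: 4 = 4,  N = cons(4, plus(k, zero)).
Delete trivial equation 4 = 4.
Bind N := cons(4, plus(k, zero)). Substituting into the earlier bindings gives Z := plus(cons(4, plus(k, zero)), cons(q(cons(4, plus(k, zero))), 4)), L := cons(4, plus(k, zero)), X2 := q(cons(4, plus(k, zero))).
MGU = { P := plus(cons(plus(4, a), plus(k, plus(4, a))), cons(zero, plus(4, a))), M := plus(4, a), Z := plus(cons(4, plus(k, zero)), cons(q(cons(4, plus(k, zero))), 4)), L := cons(4, plus(k, zero)), X2 := q(cons(4, plus(k, zero))), X1 := plus(k, plus(4, a)), A := cons(4, plus(k, zero)), N := cons(4, plus(k, zero)) }, so L := cons(4, plus(k, zero)).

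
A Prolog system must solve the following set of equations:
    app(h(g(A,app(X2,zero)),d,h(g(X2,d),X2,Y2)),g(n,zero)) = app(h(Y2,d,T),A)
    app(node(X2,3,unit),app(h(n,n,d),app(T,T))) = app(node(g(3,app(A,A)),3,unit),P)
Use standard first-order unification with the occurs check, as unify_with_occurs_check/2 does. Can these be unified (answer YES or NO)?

Decompose app/2: h(g(A,app(X2,zero)),d,h(g(X2,d),X2,Y2)) = h(Y2,d,T),  g(n,zero) = A.
Decompose h/3: g(A,app(X2,zero)) = Y2,  d = d,  h(g(X2,d),X2,Y2) = T.
Bind Y2 := g(A,app(X2,zero)); substituting into the one remaining equation that mentions Y2 gives: h(g(X2,d),X2,g(A,app(X2,zero))) = T.
Delete trivial equation d = d.
Bind T := h(g(X2,d),X2,g(A,app(X2,zero))); substituting into the one remaining equation that mentions T gives: app(node(X2,3,unit),app(h(n,n,d),app(h(g(X2,d),X2,g(A,app(X2,zero))),h(g(X2,d),X2,g(A,app(X2,zero)))))) = app(node(g(3,app(A,A)),3,unit),P).
Bind A := g(n,zero); substituting into the remaining equation gives: app(node(X2,3,unit),app(h(n,n,d),app(h(g(X2,d),X2,g(g(n,zero),app(X2,zero))),h(g(X2,d),X2,g(g(n,zero),app(X2,zero)))))) = app(node(g(3,app(g(n,zero),g(n,zero))),3,unit),P). Substituting into the earlier bindings gives Y2 := g(g(n,zero),app(X2,zero)), T := h(g(X2,d),X2,g(g(n,zero),app(X2,zero))).
Decompose app/2: node(X2,3,unit) = node(g(3,app(g(n,zero),g(n,zero))),3,unit),  app(h(n,n,d),app(h(g(X2,d),X2,g(g(n,zero),app(X2,zero))),h(g(X2,d),X2,g(g(n,zero),app(X2,zero))))) = P.
Decompose node/3: X2 = g(3,app(g(n,zero),g(n,zero))),  3 = 3,  unit = unit.
Bind X2 := g(3,app(g(n,zero),g(n,zero))); substituting into the one remaining equation that mentions X2 gives: app(h(n,n,d),app(h(g(g(3,app(g(n,zero),g(n,zero))),d),g(3,app(g(n,zero),g(n,zero))),g(g(n,zero),app(g(3,app(g(n,zero),g(n,zero))),zero))),h(g(g(3,app(g(n,zero),g(n,zero))),d),g(3,app(g(n,zero),g(n,zero))),g(g(n,zero),app(g(3,app(g(n,zero),g(n,zero))),zero))))) = P. Substituting into the earlier bindings gives Y2 := g(g(n,zero),app(g(3,app(g(n,zero),g(n,zero))),zero)), T := h(g(g(3,app(g(n,zero),g(n,zero))),d),g(3,app(g(n,zero),g(n,zero))),g(g(n,zero),app(g(3,app(g(n,zero),g(n,zero))),zero))).
Delete trivial equation 3 = 3.
Delete trivial equation unit = unit.
Bind P := app(h(n,n,d),app(h(g(g(3,app(g(n,zero),g(n,zero))),d),g(3,app(g(n,zero),g(n,zero))),g(g(n,zero),app(g(3,app(g(n,zero),g(n,zero))),zero))),h(g(g(3,app(g(n,zero),g(n,zero))),d),g(3,app(g(n,zero),g(n,zero))),g(g(n,zero),app(g(3,app(g(n,zero),g(n,zero))),zero))))).
No equations remain and no clash or occurs-check failure arose, so a unifier exists.

YES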